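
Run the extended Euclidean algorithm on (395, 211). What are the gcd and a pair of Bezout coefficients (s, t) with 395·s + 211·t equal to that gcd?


Euclidean algorithm on (395, 211) — divide until remainder is 0:
  395 = 1 · 211 + 184
  211 = 1 · 184 + 27
  184 = 6 · 27 + 22
  27 = 1 · 22 + 5
  22 = 4 · 5 + 2
  5 = 2 · 2 + 1
  2 = 2 · 1 + 0
gcd(395, 211) = 1.
Track Bezout coefficients alongside the remainders: start with r₀ = 395 = a·1 + b·0 (s = 1, t = 0) and r₁ = 211 = a·0 + b·1 (s = 0, t = 1); each new remainder r_{k+1} = r_{k-1} − q_k·r_k inherits s_{k+1} = s_{k-1} − q_k·s_k, t_{k+1} = t_{k-1} − q_k·t_k, so r_k = a·s_k + b·t_k at every step:
  q = 1: r = 184, s = 1 − 1·0 = 1, t = 0 − 1·1 = -1  (check: 395·1 + 211·(-1) = 184)
  q = 1: r = 27, s = 0 − 1·1 = -1, t = 1 − 1·(-1) = 2  (check: 395·(-1) + 211·2 = 27)
  q = 6: r = 22, s = 1 − 6·(-1) = 7, t = -1 − 6·2 = -13  (check: 395·7 + 211·(-13) = 22)
  q = 1: r = 5, s = -1 − 1·7 = -8, t = 2 − 1·(-13) = 15  (check: 395·(-8) + 211·15 = 5)
  q = 4: r = 2, s = 7 − 4·(-8) = 39, t = -13 − 4·15 = -73  (check: 395·39 + 211·(-73) = 2)
  q = 2: r = 1, s = -8 − 2·39 = -86, t = 15 − 2·(-73) = 161  (check: 395·(-86) + 211·161 = 1)
The row with r = 1 (the gcd) gives the Bezout coefficients s = -86, t = 161.
Result: 395 · (-86) + 211 · (161) = 1.

gcd(395, 211) = 1; s = -86, t = 161 (check: 395·(-86) + 211·161 = 1).


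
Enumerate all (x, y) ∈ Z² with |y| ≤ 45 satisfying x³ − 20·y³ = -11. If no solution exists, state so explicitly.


The equation is x³ - 20y³ = -11. For fixed y, x³ = 20·y³ − 11, so a solution requires the RHS to be a perfect cube.
Strategy: iterate y from -45 to 45, compute RHS = 20·y³ − 11, and check whether it is a (positive or negative) perfect cube.
Check small values of y:
  y = 0: RHS = -11 is not a perfect cube.
  y = 1: RHS = 9 is not a perfect cube.
  y = -1: RHS = -31 is not a perfect cube.
  y = 2: RHS = 149 is not a perfect cube.
  y = -2: RHS = -171 is not a perfect cube.
  y = 3: RHS = 529 is not a perfect cube.
  y = -3: RHS = -551 is not a perfect cube.
Continuing the search up to |y| = 45 finds no solutions either.
No (x, y) in the scanned range satisfies the equation.

No integer solutions with |y| ≤ 45.


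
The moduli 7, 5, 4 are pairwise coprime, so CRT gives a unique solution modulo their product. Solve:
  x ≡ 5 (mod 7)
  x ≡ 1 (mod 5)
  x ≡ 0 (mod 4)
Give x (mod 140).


Moduli 7, 5, 4 are pairwise coprime; by CRT there is a unique solution modulo M = 7 · 5 · 4 = 140.
Solve pairwise, accumulating the modulus:
  Start with x ≡ 5 (mod 7).
  Combine with x ≡ 1 (mod 5): since gcd(7, 5) = 1, we get a unique residue mod 35.
    Write x = 5 + 7·t and substitute into x ≡ 1 (mod 5): 7·t ≡ 1 − 5 = -4 (mod 5).
    Reduce coefficients mod 5: 2·t ≡ 1 (mod 5).
    The inverse of 2 mod 5 is 3 (since 2·3 = 6 = 1·5 + 1), so t ≡ 3·1 = 3 ≡ 3 (mod 5).
    Then x = 5 + 7·3 = 26, valid modulo lcm(7, 5) = 35: x ≡ 26 (mod 35).
  Combine with x ≡ 0 (mod 4): since gcd(35, 4) = 1, we get a unique residue mod 140.
    Write x = 26 + 35·t and substitute into x ≡ 0 (mod 4): 35·t ≡ 0 − 26 = -26 (mod 4).
    Reduce coefficients mod 4: 3·t ≡ 2 (mod 4).
    The inverse of 3 mod 4 is 3 (since 3·3 = 9 = 2·4 + 1), so t ≡ 3·2 = 6 ≡ 2 (mod 4).
    Then x = 26 + 35·2 = 96, valid modulo lcm(35, 4) = 140: x ≡ 96 (mod 140).
Verify: 96 mod 7 = 5 ✓, 96 mod 5 = 1 ✓, 96 mod 4 = 0 ✓.

x ≡ 96 (mod 140).


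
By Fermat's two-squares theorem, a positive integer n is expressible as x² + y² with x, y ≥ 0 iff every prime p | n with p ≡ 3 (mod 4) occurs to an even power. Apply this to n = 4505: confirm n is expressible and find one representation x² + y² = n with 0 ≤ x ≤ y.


Step 1: Factor n = 4505 = 5 · 17 · 53.
Step 2: Check the mod-4 condition on each prime factor: 5 ≡ 1 (mod 4), exponent 1; 17 ≡ 1 (mod 4), exponent 1; 53 ≡ 1 (mod 4), exponent 1.
All primes ≡ 3 (mod 4) appear to even exponent (or don't appear), so by the two-squares theorem n IS expressible as a sum of two squares.
Step 3: Build a representation. Here n = 5 · 17 · 53 is a product of primes ≡ 1 (mod 4). Each prime p ≡ 1 (mod 4) is itself a sum of two squares; find a² by testing p − a² for a perfect square:
  5: 5 − 1² = 4 = 2² ⇒ 5 = 1² + 2².
  17: 17 − 1² = 16 = 4² ⇒ 17 = 1² + 4².
  53: 53 − 1² = 52, 53 − 2² = 49 = 7² ⇒ 53 = 2² + 7².
  Combine using the Brahmagupta–Fibonacci identity (a² + b²)(c² + d²) = (ac − bd)² + (ad + bc)² = (ac + bd)² + (ad − bc)²:
  5 · 17 = 85: from (1² + 2²)(1² + 4²), take (1·1 − 2·4, 1·4 + 2·1) = (1 − 8, 4 + 2) = (-7, 6); dropping signs (only squares matter) gives (7, 6); check 7² + 6² = 49 + 36 = 85 ✓.
  85 · 53 = 4505: from (7² + 6²)(2² + 7²), take (7·2 − 6·7, 7·7 + 6·2) = (14 − 42, 49 + 12) = (-28, 61); dropping signs (only squares matter) gives (28, 61); check 28² + 61² = 784 + 3721 = 4505 ✓.
Step 4: Order so x ≤ y and verify: 28² + 61² = 784 + 3721 = 4505 = n. ✓

n = 4505 = 28² + 61² (one valid representation with x ≤ y).


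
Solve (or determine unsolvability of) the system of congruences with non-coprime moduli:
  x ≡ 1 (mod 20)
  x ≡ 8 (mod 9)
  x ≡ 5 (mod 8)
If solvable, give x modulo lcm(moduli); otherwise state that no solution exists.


Moduli 20, 9, 8 are not pairwise coprime, so CRT works modulo lcm(m_i) when all pairwise compatibility conditions hold.
Pairwise compatibility: gcd(m_i, m_j) must divide a_i - a_j for every pair.
Merge one congruence at a time:
  Start: x ≡ 1 (mod 20).
  Combine with x ≡ 8 (mod 9): gcd(20, 9) = 1; 8 - 1 = 7, which IS divisible by 1, so compatible.
    Write x = 1 + 20·t and substitute into x ≡ 8 (mod 9): 20·t ≡ 8 − 1 = 7 (mod 9).
    Reduce coefficients mod 9: 2·t ≡ 7 (mod 9).
    The inverse of 2 mod 9 is 5 (since 2·5 = 10 = 1·9 + 1), so t ≡ 5·7 = 35 ≡ 8 (mod 9).
    Then x = 1 + 20·8 = 161, valid modulo lcm(20, 9) = 180: x ≡ 161 (mod 180).
  Combine with x ≡ 5 (mod 8): gcd(180, 8) = 4; 5 - 161 = -156, which IS divisible by 4, so compatible.
    Write x = 161 + 180·t and substitute into x ≡ 5 (mod 8): 180·t ≡ 5 − 161 = -156 (mod 8).
    Divide the congruence (and modulus) by g = 4: 45·t ≡ -39 (mod 2).
    Reduce coefficients mod 2: 1·t ≡ 1 (mod 2).
    So t ≡ 1 (mod 2).
    Then x = 161 + 180·1 = 341, valid modulo lcm(180, 8) = 360: x ≡ 341 (mod 360).
Verify: 341 mod 20 = 1, 341 mod 9 = 8, 341 mod 8 = 5.

x ≡ 341 (mod 360).


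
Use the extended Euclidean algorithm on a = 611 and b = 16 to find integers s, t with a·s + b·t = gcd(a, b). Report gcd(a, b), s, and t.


Euclidean algorithm on (611, 16) — divide until remainder is 0:
  611 = 38 · 16 + 3
  16 = 5 · 3 + 1
  3 = 3 · 1 + 0
gcd(611, 16) = 1.
Track Bezout coefficients alongside the remainders: start with r₀ = 611 = a·1 + b·0 (s = 1, t = 0) and r₁ = 16 = a·0 + b·1 (s = 0, t = 1); each new remainder r_{k+1} = r_{k-1} − q_k·r_k inherits s_{k+1} = s_{k-1} − q_k·s_k, t_{k+1} = t_{k-1} − q_k·t_k, so r_k = a·s_k + b·t_k at every step:
  q = 38: r = 3, s = 1 − 38·0 = 1, t = 0 − 38·1 = -38  (check: 611·1 + 16·(-38) = 3)
  q = 5: r = 1, s = 0 − 5·1 = -5, t = 1 − 5·(-38) = 191  (check: 611·(-5) + 16·191 = 1)
The row with r = 1 (the gcd) gives the Bezout coefficients s = -5, t = 191.
Result: 611 · (-5) + 16 · (191) = 1.

gcd(611, 16) = 1; s = -5, t = 191 (check: 611·(-5) + 16·191 = 1).


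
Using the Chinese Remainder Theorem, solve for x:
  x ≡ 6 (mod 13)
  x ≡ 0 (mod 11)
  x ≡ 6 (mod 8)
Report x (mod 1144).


Moduli 13, 11, 8 are pairwise coprime; by CRT there is a unique solution modulo M = 13 · 11 · 8 = 1144.
Solve pairwise, accumulating the modulus:
  Start with x ≡ 6 (mod 13).
  Combine with x ≡ 0 (mod 11): since gcd(13, 11) = 1, we get a unique residue mod 143.
    Write x = 6 + 13·t and substitute into x ≡ 0 (mod 11): 13·t ≡ 0 − 6 = -6 (mod 11).
    Reduce coefficients mod 11: 2·t ≡ 5 (mod 11).
    The inverse of 2 mod 11 is 6 (since 2·6 = 12 = 1·11 + 1), so t ≡ 6·5 = 30 ≡ 8 (mod 11).
    Then x = 6 + 13·8 = 110, valid modulo lcm(13, 11) = 143: x ≡ 110 (mod 143).
  Combine with x ≡ 6 (mod 8): since gcd(143, 8) = 1, we get a unique residue mod 1144.
    Write x = 110 + 143·t and substitute into x ≡ 6 (mod 8): 143·t ≡ 6 − 110 = -104 (mod 8).
    Reduce coefficients mod 8: 7·t ≡ 0 (mod 8).
    The inverse of 7 mod 8 is 7 (since 7·7 = 49 = 6·8 + 1), so t ≡ 7·0 = 0 ≡ 0 (mod 8).
    Then x = 110 + 143·0 = 110, valid modulo lcm(143, 8) = 1144: x ≡ 110 (mod 1144).
Verify: 110 mod 13 = 6 ✓, 110 mod 11 = 0 ✓, 110 mod 8 = 6 ✓.

x ≡ 110 (mod 1144).


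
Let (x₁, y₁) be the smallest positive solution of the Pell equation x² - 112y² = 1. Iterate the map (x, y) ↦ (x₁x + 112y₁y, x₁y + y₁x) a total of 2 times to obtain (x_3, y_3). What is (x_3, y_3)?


Step 1: Find the fundamental solution (x₁, y₁) of x² - 112y² = 1.
  Expand √112 as a continued fraction. a₀ = ⌊√112⌋ = 10; iterate m_{k+1} = d_k·a_k − m_k, d_{k+1} = (112 − m_{k+1}²)/d_k, a_{k+1} = ⌊(a₀ + m_{k+1})/d_{k+1}⌋ (starting m₀ = 0, d₀ = 1), with convergents p_k = a_k·p_{k-1} + p_{k-2}, q_k = a_k·q_{k-1} + q_{k-2} (p₋₁ = 1, q₋₁ = 0):
  k = 0: a₀ = 10; p₀/q₀ = 10/1; p₀² − 112·q₀² = 100 − 112 = -12.
  k = 1: m = 10, d = 12, a = ⌊(10 + 10)/12⌋ = 1; p/q = (1·10 + 1)/(1·1 + 0) = 11/1; p² − 112·q² = 121 − 112 = 9.
  k = 2: m = 2, d = 9, a = ⌊(10 + 2)/9⌋ = 1; p/q = (1·11 + 10)/(1·1 + 1) = 21/2; p² − 112·q² = 441 − 448 = -7.
  k = 3: m = 7, d = 7, a = ⌊(10 + 7)/7⌋ = 2; p/q = (2·21 + 11)/(2·2 + 1) = 53/5; p² − 112·q² = 2809 − 2800 = 9.
  k = 4: m = 7, d = 9, a = ⌊(10 + 7)/9⌋ = 1; p/q = (1·53 + 21)/(1·5 + 2) = 74/7; p² − 112·q² = 5476 − 5488 = -12.
  k = 5: m = 2, d = 12, a = ⌊(10 + 2)/12⌋ = 1; p/q = (1·74 + 53)/(1·7 + 5) = 127/12; p² − 112·q² = 16129 − 16128 = 1.
  The first convergent with p² − 112·q² = 1 gives the fundamental solution (x₁, y₁) = (127, 12).
Step 2: Apply the recurrence (x_{n+1}, y_{n+1}) = (x₁x_n + 112y₁y_n, x₁y_n + y₁x_n) repeatedly.
  From (x_1, y_1) = (127, 12): x_2 = 127·127 + 112·12·12 = 32257; y_2 = 127·12 + 12·127 = 3048.
  From (x_2, y_2) = (32257, 3048): x_3 = 127·32257 + 112·12·3048 = 8193151; y_3 = 127·3048 + 12·32257 = 774180.
Step 3: Verify x_3² - 112·y_3² = 67127723308801 - 67127723308800 = 1 (should be 1). ✓

(x_1, y_1) = (127, 12); (x_3, y_3) = (8193151, 774180).


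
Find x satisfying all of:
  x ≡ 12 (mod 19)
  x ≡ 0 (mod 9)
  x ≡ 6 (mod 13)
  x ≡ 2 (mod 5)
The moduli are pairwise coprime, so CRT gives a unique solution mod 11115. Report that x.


Product of moduli M = 19 · 9 · 13 · 5 = 11115.
Merge one congruence at a time:
  Start: x ≡ 12 (mod 19).
  Combine with x ≡ 0 (mod 9); new modulus lcm = 171.
    Write x = 12 + 19·t and substitute into x ≡ 0 (mod 9): 19·t ≡ 0 − 12 = -12 (mod 9).
    Reduce coefficients mod 9: 1·t ≡ 6 (mod 9).
    So t ≡ 6 (mod 9).
    Then x = 12 + 19·6 = 126, valid modulo lcm(19, 9) = 171: x ≡ 126 (mod 171).
  Combine with x ≡ 6 (mod 13); new modulus lcm = 2223.
    Write x = 126 + 171·t and substitute into x ≡ 6 (mod 13): 171·t ≡ 6 − 126 = -120 (mod 13).
    Reduce coefficients mod 13: 2·t ≡ 10 (mod 13).
    The inverse of 2 mod 13 is 7 (since 2·7 = 14 = 1·13 + 1), so t ≡ 7·10 = 70 ≡ 5 (mod 13).
    Then x = 126 + 171·5 = 981, valid modulo lcm(171, 13) = 2223: x ≡ 981 (mod 2223).
  Combine with x ≡ 2 (mod 5); new modulus lcm = 11115.
    Write x = 981 + 2223·t and substitute into x ≡ 2 (mod 5): 2223·t ≡ 2 − 981 = -979 (mod 5).
    Reduce coefficients mod 5: 3·t ≡ 1 (mod 5).
    The inverse of 3 mod 5 is 2 (since 3·2 = 6 = 1·5 + 1), so t ≡ 2·1 = 2 ≡ 2 (mod 5).
    Then x = 981 + 2223·2 = 5427, valid modulo lcm(2223, 5) = 11115: x ≡ 5427 (mod 11115).
Verify against each original: 5427 mod 19 = 12, 5427 mod 9 = 0, 5427 mod 13 = 6, 5427 mod 5 = 2.

x ≡ 5427 (mod 11115).


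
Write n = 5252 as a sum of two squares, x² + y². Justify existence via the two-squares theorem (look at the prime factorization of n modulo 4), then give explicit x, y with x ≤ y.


Step 1: Factor n = 5252 = 2^2 · 13 · 101.
Step 2: Check the mod-4 condition on each prime factor: 2 = 2 (special); 13 ≡ 1 (mod 4), exponent 1; 101 ≡ 1 (mod 4), exponent 1.
All primes ≡ 3 (mod 4) appear to even exponent (or don't appear), so by the two-squares theorem n IS expressible as a sum of two squares.
Step 3: Build a representation. Group n = k² · m with k = 2 and m = 13 · 101 = 1313 (a product of primes ≡ 1 (mod 4)); a representation of m scales to one of n via (k·x)² + (k·y)² = k²(x² + y²). Each prime p ≡ 1 (mod 4) is itself a sum of two squares; find a² by testing p − a² for a perfect square:
  13: 13 − 1² = 12, 13 − 2² = 9 = 3² ⇒ 13 = 2² + 3².
  101: 101 − 1² = 100 = 10² ⇒ 101 = 1² + 10².
  Combine using the Brahmagupta–Fibonacci identity (a² + b²)(c² + d²) = (ac − bd)² + (ad + bc)² = (ac + bd)² + (ad − bc)²:
  13 · 101 = 1313: from (2² + 3²)(1² + 10²), take (2·1 − 3·10, 2·10 + 3·1) = (2 − 30, 20 + 3) = (-28, 23); dropping signs (only squares matter) gives (28, 23); check 28² + 23² = 784 + 529 = 1313 ✓.
  Scale by k = 2: (2·28, 2·23) = (56, 46).
Step 4: Order so x ≤ y and verify: 46² + 56² = 2116 + 3136 = 5252 = n. ✓

n = 5252 = 46² + 56² (one valid representation with x ≤ y).


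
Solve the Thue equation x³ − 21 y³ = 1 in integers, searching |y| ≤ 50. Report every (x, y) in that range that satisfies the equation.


The equation is x³ - 21y³ = 1. For fixed y, x³ = 21·y³ + 1, so a solution requires the RHS to be a perfect cube.
Strategy: iterate y from -50 to 50, compute RHS = 21·y³ + 1, and check whether it is a (positive or negative) perfect cube.
Check small values of y:
  y = 0: RHS = 1 = (1)³ ⇒ x = 1 works.
  y = 1: RHS = 22 is not a perfect cube.
  y = -1: RHS = -20 is not a perfect cube.
  y = 2: RHS = 169 is not a perfect cube.
  y = -2: RHS = -167 is not a perfect cube.
  y = 3: RHS = 568 is not a perfect cube.
  y = -3: RHS = -566 is not a perfect cube.
Continuing the search up to |y| = 50 finds no further solutions beyond those listed.
Collected solutions: (1, 0).

Solutions (with |y| ≤ 50): (1, 0).


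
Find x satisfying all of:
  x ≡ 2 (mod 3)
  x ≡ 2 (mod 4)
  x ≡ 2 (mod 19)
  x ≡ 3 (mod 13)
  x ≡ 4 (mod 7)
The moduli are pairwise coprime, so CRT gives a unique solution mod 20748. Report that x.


Product of moduli M = 3 · 4 · 19 · 13 · 7 = 20748.
Merge one congruence at a time:
  Start: x ≡ 2 (mod 3).
  Combine with x ≡ 2 (mod 4); new modulus lcm = 12.
    Write x = 2 + 3·t and substitute into x ≡ 2 (mod 4): 3·t ≡ 2 − 2 = 0 (mod 4).
    The inverse of 3 mod 4 is 3 (since 3·3 = 9 = 2·4 + 1), so t ≡ 3·0 = 0 ≡ 0 (mod 4).
    Then x = 2 + 3·0 = 2, valid modulo lcm(3, 4) = 12: x ≡ 2 (mod 12).
  Combine with x ≡ 2 (mod 19); new modulus lcm = 228.
    Write x = 2 + 12·t and substitute into x ≡ 2 (mod 19): 12·t ≡ 2 − 2 = 0 (mod 19).
    The inverse of 12 mod 19 is 8 (since 12·8 = 96 = 5·19 + 1), so t ≡ 8·0 = 0 ≡ 0 (mod 19).
    Then x = 2 + 12·0 = 2, valid modulo lcm(12, 19) = 228: x ≡ 2 (mod 228).
  Combine with x ≡ 3 (mod 13); new modulus lcm = 2964.
    Write x = 2 + 228·t and substitute into x ≡ 3 (mod 13): 228·t ≡ 3 − 2 = 1 (mod 13).
    Reduce coefficients mod 13: 7·t ≡ 1 (mod 13).
    The inverse of 7 mod 13 is 2 (since 7·2 = 14 = 1·13 + 1), so t ≡ 2·1 = 2 ≡ 2 (mod 13).
    Then x = 2 + 228·2 = 458, valid modulo lcm(228, 13) = 2964: x ≡ 458 (mod 2964).
  Combine with x ≡ 4 (mod 7); new modulus lcm = 20748.
    Write x = 458 + 2964·t and substitute into x ≡ 4 (mod 7): 2964·t ≡ 4 − 458 = -454 (mod 7).
    Reduce coefficients mod 7: 3·t ≡ 1 (mod 7).
    The inverse of 3 mod 7 is 5 (since 3·5 = 15 = 2·7 + 1), so t ≡ 5·1 = 5 ≡ 5 (mod 7).
    Then x = 458 + 2964·5 = 15278, valid modulo lcm(2964, 7) = 20748: x ≡ 15278 (mod 20748).
Verify against each original: 15278 mod 3 = 2, 15278 mod 4 = 2, 15278 mod 19 = 2, 15278 mod 13 = 3, 15278 mod 7 = 4.

x ≡ 15278 (mod 20748).


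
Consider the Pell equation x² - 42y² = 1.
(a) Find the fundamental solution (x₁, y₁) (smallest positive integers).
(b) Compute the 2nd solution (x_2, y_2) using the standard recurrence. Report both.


Step 1: Find the fundamental solution (x₁, y₁) of x² - 42y² = 1.
  Expand √42 as a continued fraction. a₀ = ⌊√42⌋ = 6; iterate m_{k+1} = d_k·a_k − m_k, d_{k+1} = (42 − m_{k+1}²)/d_k, a_{k+1} = ⌊(a₀ + m_{k+1})/d_{k+1}⌋ (starting m₀ = 0, d₀ = 1), with convergents p_k = a_k·p_{k-1} + p_{k-2}, q_k = a_k·q_{k-1} + q_{k-2} (p₋₁ = 1, q₋₁ = 0):
  k = 0: a₀ = 6; p₀/q₀ = 6/1; p₀² − 42·q₀² = 36 − 42 = -6.
  k = 1: m = 6, d = 6, a = ⌊(6 + 6)/6⌋ = 2; p/q = (2·6 + 1)/(2·1 + 0) = 13/2; p² − 42·q² = 169 − 168 = 1.
  The first convergent with p² − 42·q² = 1 gives the fundamental solution (x₁, y₁) = (13, 2).
Step 2: Apply the recurrence (x_{n+1}, y_{n+1}) = (x₁x_n + 42y₁y_n, x₁y_n + y₁x_n) repeatedly.
  From (x_1, y_1) = (13, 2): x_2 = 13·13 + 42·2·2 = 337; y_2 = 13·2 + 2·13 = 52.
Step 3: Verify x_2² - 42·y_2² = 113569 - 113568 = 1 (should be 1). ✓

(x_1, y_1) = (13, 2); (x_2, y_2) = (337, 52).


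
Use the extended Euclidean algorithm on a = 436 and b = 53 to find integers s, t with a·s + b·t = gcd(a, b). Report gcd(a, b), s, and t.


Euclidean algorithm on (436, 53) — divide until remainder is 0:
  436 = 8 · 53 + 12
  53 = 4 · 12 + 5
  12 = 2 · 5 + 2
  5 = 2 · 2 + 1
  2 = 2 · 1 + 0
gcd(436, 53) = 1.
Track Bezout coefficients alongside the remainders: start with r₀ = 436 = a·1 + b·0 (s = 1, t = 0) and r₁ = 53 = a·0 + b·1 (s = 0, t = 1); each new remainder r_{k+1} = r_{k-1} − q_k·r_k inherits s_{k+1} = s_{k-1} − q_k·s_k, t_{k+1} = t_{k-1} − q_k·t_k, so r_k = a·s_k + b·t_k at every step:
  q = 8: r = 12, s = 1 − 8·0 = 1, t = 0 − 8·1 = -8  (check: 436·1 + 53·(-8) = 12)
  q = 4: r = 5, s = 0 − 4·1 = -4, t = 1 − 4·(-8) = 33  (check: 436·(-4) + 53·33 = 5)
  q = 2: r = 2, s = 1 − 2·(-4) = 9, t = -8 − 2·33 = -74  (check: 436·9 + 53·(-74) = 2)
  q = 2: r = 1, s = -4 − 2·9 = -22, t = 33 − 2·(-74) = 181  (check: 436·(-22) + 53·181 = 1)
The row with r = 1 (the gcd) gives the Bezout coefficients s = -22, t = 181.
Result: 436 · (-22) + 53 · (181) = 1.

gcd(436, 53) = 1; s = -22, t = 181 (check: 436·(-22) + 53·181 = 1).


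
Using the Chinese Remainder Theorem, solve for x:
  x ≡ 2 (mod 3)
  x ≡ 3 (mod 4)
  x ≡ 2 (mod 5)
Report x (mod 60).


Moduli 3, 4, 5 are pairwise coprime; by CRT there is a unique solution modulo M = 3 · 4 · 5 = 60.
Solve pairwise, accumulating the modulus:
  Start with x ≡ 2 (mod 3).
  Combine with x ≡ 3 (mod 4): since gcd(3, 4) = 1, we get a unique residue mod 12.
    Write x = 2 + 3·t and substitute into x ≡ 3 (mod 4): 3·t ≡ 3 − 2 = 1 (mod 4).
    The inverse of 3 mod 4 is 3 (since 3·3 = 9 = 2·4 + 1), so t ≡ 3·1 = 3 ≡ 3 (mod 4).
    Then x = 2 + 3·3 = 11, valid modulo lcm(3, 4) = 12: x ≡ 11 (mod 12).
  Combine with x ≡ 2 (mod 5): since gcd(12, 5) = 1, we get a unique residue mod 60.
    Write x = 11 + 12·t and substitute into x ≡ 2 (mod 5): 12·t ≡ 2 − 11 = -9 (mod 5).
    Reduce coefficients mod 5: 2·t ≡ 1 (mod 5).
    The inverse of 2 mod 5 is 3 (since 2·3 = 6 = 1·5 + 1), so t ≡ 3·1 = 3 ≡ 3 (mod 5).
    Then x = 11 + 12·3 = 47, valid modulo lcm(12, 5) = 60: x ≡ 47 (mod 60).
Verify: 47 mod 3 = 2 ✓, 47 mod 4 = 3 ✓, 47 mod 5 = 2 ✓.

x ≡ 47 (mod 60).


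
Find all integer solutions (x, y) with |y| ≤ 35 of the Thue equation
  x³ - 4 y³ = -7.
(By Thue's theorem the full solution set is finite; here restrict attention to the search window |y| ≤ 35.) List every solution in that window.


The equation is x³ - 4y³ = -7. For fixed y, x³ = 4·y³ − 7, so a solution requires the RHS to be a perfect cube.
Strategy: iterate y from -35 to 35, compute RHS = 4·y³ − 7, and check whether it is a (positive or negative) perfect cube.
Check small values of y:
  y = 0: RHS = -7 is not a perfect cube.
  y = 1: RHS = -3 is not a perfect cube.
  y = -1: RHS = -11 is not a perfect cube.
  y = 2: RHS = 25 is not a perfect cube.
  y = -2: RHS = -39 is not a perfect cube.
  y = 3: RHS = 101 is not a perfect cube.
  y = -3: RHS = -115 is not a perfect cube.
Continuing the search up to |y| = 35 finds no solutions either.
No (x, y) in the scanned range satisfies the equation.

No integer solutions with |y| ≤ 35.


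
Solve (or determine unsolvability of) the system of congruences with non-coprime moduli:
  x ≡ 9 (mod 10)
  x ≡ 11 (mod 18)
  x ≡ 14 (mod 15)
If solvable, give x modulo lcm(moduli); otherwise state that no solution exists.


Moduli 10, 18, 15 are not pairwise coprime, so CRT works modulo lcm(m_i) when all pairwise compatibility conditions hold.
Pairwise compatibility: gcd(m_i, m_j) must divide a_i - a_j for every pair.
Merge one congruence at a time:
  Start: x ≡ 9 (mod 10).
  Combine with x ≡ 11 (mod 18): gcd(10, 18) = 2; 11 - 9 = 2, which IS divisible by 2, so compatible.
    Write x = 9 + 10·t and substitute into x ≡ 11 (mod 18): 10·t ≡ 11 − 9 = 2 (mod 18).
    Divide the congruence (and modulus) by g = 2: 5·t ≡ 1 (mod 9).
    The inverse of 5 mod 9 is 2 (since 5·2 = 10 = 1·9 + 1), so t ≡ 2·1 = 2 ≡ 2 (mod 9).
    Then x = 9 + 10·2 = 29, valid modulo lcm(10, 18) = 90: x ≡ 29 (mod 90).
  Combine with x ≡ 14 (mod 15): gcd(90, 15) = 15; 14 - 29 = -15, which IS divisible by 15, so compatible.
    Write x = 29 + 90·t and substitute into x ≡ 14 (mod 15): 90·t ≡ 14 − 29 = -15 (mod 15).
    Divide the congruence (and modulus) by g = 15: 6·t ≡ -1 (mod 1).
    Modulo 1 every t works; take t = 0.
    Then x = 29 + 90·0 = 29, valid modulo lcm(90, 15) = 90: x ≡ 29 (mod 90).
Verify: 29 mod 10 = 9, 29 mod 18 = 11, 29 mod 15 = 14.

x ≡ 29 (mod 90).


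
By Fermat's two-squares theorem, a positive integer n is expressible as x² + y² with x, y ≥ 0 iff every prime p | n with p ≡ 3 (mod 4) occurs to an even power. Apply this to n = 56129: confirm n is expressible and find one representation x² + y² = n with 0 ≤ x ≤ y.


Step 1: Factor n = 56129 = 37^2 · 41.
Step 2: Check the mod-4 condition on each prime factor: 37 ≡ 1 (mod 4), exponent 2; 41 ≡ 1 (mod 4), exponent 1.
All primes ≡ 3 (mod 4) appear to even exponent (or don't appear), so by the two-squares theorem n IS expressible as a sum of two squares.
Step 3: Build a representation. Here n = 37 · 37 · 41 is a product of primes ≡ 1 (mod 4). Each prime p ≡ 1 (mod 4) is itself a sum of two squares; find a² by testing p − a² for a perfect square:
  37: 37 − 1² = 36 = 6² ⇒ 37 = 1² + 6².
  41: 41 − 1² = 40, 41 − 2² = 37, 41 − 3² = 32, 41 − 4² = 25 = 5² ⇒ 41 = 4² + 5².
  Combine using the Brahmagupta–Fibonacci identity (a² + b²)(c² + d²) = (ac − bd)² + (ad + bc)² = (ac + bd)² + (ad − bc)²:
  37 · 37 = 1369: from (1² + 6²)(1² + 6²), take (1·1 − 6·6, 1·6 + 6·1) = (1 − 36, 6 + 6) = (-35, 12); dropping signs (only squares matter) gives (35, 12); check 35² + 12² = 1225 + 144 = 1369 ✓.
  1369 · 41 = 56129: from (35² + 12²)(4² + 5²), take (35·4 − 12·5, 35·5 + 12·4) = (140 − 60, 175 + 48) = (80, 223); check 80² + 223² = 6400 + 49729 = 56129 ✓.
Step 4: Order so x ≤ y and verify: 80² + 223² = 6400 + 49729 = 56129 = n. ✓

n = 56129 = 80² + 223² (one valid representation with x ≤ y).


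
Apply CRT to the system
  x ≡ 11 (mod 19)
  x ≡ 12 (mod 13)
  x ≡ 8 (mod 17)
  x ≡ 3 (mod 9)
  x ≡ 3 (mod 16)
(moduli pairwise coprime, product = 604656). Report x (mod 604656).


Product of moduli M = 19 · 13 · 17 · 9 · 16 = 604656.
Merge one congruence at a time:
  Start: x ≡ 11 (mod 19).
  Combine with x ≡ 12 (mod 13); new modulus lcm = 247.
    Write x = 11 + 19·t and substitute into x ≡ 12 (mod 13): 19·t ≡ 12 − 11 = 1 (mod 13).
    Reduce coefficients mod 13: 6·t ≡ 1 (mod 13).
    The inverse of 6 mod 13 is 11 (since 6·11 = 66 = 5·13 + 1), so t ≡ 11·1 = 11 ≡ 11 (mod 13).
    Then x = 11 + 19·11 = 220, valid modulo lcm(19, 13) = 247: x ≡ 220 (mod 247).
  Combine with x ≡ 8 (mod 17); new modulus lcm = 4199.
    Write x = 220 + 247·t and substitute into x ≡ 8 (mod 17): 247·t ≡ 8 − 220 = -212 (mod 17).
    Reduce coefficients mod 17: 9·t ≡ 9 (mod 17).
    The inverse of 9 mod 17 is 2 (since 9·2 = 18 = 1·17 + 1), so t ≡ 2·9 = 18 ≡ 1 (mod 17).
    Then x = 220 + 247·1 = 467, valid modulo lcm(247, 17) = 4199: x ≡ 467 (mod 4199).
  Combine with x ≡ 3 (mod 9); new modulus lcm = 37791.
    Write x = 467 + 4199·t and substitute into x ≡ 3 (mod 9): 4199·t ≡ 3 − 467 = -464 (mod 9).
    Reduce coefficients mod 9: 5·t ≡ 4 (mod 9).
    The inverse of 5 mod 9 is 2 (since 5·2 = 10 = 1·9 + 1), so t ≡ 2·4 = 8 ≡ 8 (mod 9).
    Then x = 467 + 4199·8 = 34059, valid modulo lcm(4199, 9) = 37791: x ≡ 34059 (mod 37791).
  Combine with x ≡ 3 (mod 16); new modulus lcm = 604656.
    Write x = 34059 + 37791·t and substitute into x ≡ 3 (mod 16): 37791·t ≡ 3 − 34059 = -34056 (mod 16).
    Reduce coefficients mod 16: 15·t ≡ 8 (mod 16).
    The inverse of 15 mod 16 is 15 (since 15·15 = 225 = 14·16 + 1), so t ≡ 15·8 = 120 ≡ 8 (mod 16).
    Then x = 34059 + 37791·8 = 336387, valid modulo lcm(37791, 16) = 604656: x ≡ 336387 (mod 604656).
Verify against each original: 336387 mod 19 = 11, 336387 mod 13 = 12, 336387 mod 17 = 8, 336387 mod 9 = 3, 336387 mod 16 = 3.

x ≡ 336387 (mod 604656).


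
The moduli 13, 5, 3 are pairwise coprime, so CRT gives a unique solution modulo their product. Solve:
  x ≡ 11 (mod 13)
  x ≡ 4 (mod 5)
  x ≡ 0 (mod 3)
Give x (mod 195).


Moduli 13, 5, 3 are pairwise coprime; by CRT there is a unique solution modulo M = 13 · 5 · 3 = 195.
Solve pairwise, accumulating the modulus:
  Start with x ≡ 11 (mod 13).
  Combine with x ≡ 4 (mod 5): since gcd(13, 5) = 1, we get a unique residue mod 65.
    Write x = 11 + 13·t and substitute into x ≡ 4 (mod 5): 13·t ≡ 4 − 11 = -7 (mod 5).
    Reduce coefficients mod 5: 3·t ≡ 3 (mod 5).
    The inverse of 3 mod 5 is 2 (since 3·2 = 6 = 1·5 + 1), so t ≡ 2·3 = 6 ≡ 1 (mod 5).
    Then x = 11 + 13·1 = 24, valid modulo lcm(13, 5) = 65: x ≡ 24 (mod 65).
  Combine with x ≡ 0 (mod 3): since gcd(65, 3) = 1, we get a unique residue mod 195.
    Write x = 24 + 65·t and substitute into x ≡ 0 (mod 3): 65·t ≡ 0 − 24 = -24 (mod 3).
    Reduce coefficients mod 3: 2·t ≡ 0 (mod 3).
    The inverse of 2 mod 3 is 2 (since 2·2 = 4 = 1·3 + 1), so t ≡ 2·0 = 0 ≡ 0 (mod 3).
    Then x = 24 + 65·0 = 24, valid modulo lcm(65, 3) = 195: x ≡ 24 (mod 195).
Verify: 24 mod 13 = 11 ✓, 24 mod 5 = 4 ✓, 24 mod 3 = 0 ✓.

x ≡ 24 (mod 195).


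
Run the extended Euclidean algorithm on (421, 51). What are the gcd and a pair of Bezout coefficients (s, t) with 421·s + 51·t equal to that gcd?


Euclidean algorithm on (421, 51) — divide until remainder is 0:
  421 = 8 · 51 + 13
  51 = 3 · 13 + 12
  13 = 1 · 12 + 1
  12 = 12 · 1 + 0
gcd(421, 51) = 1.
Track Bezout coefficients alongside the remainders: start with r₀ = 421 = a·1 + b·0 (s = 1, t = 0) and r₁ = 51 = a·0 + b·1 (s = 0, t = 1); each new remainder r_{k+1} = r_{k-1} − q_k·r_k inherits s_{k+1} = s_{k-1} − q_k·s_k, t_{k+1} = t_{k-1} − q_k·t_k, so r_k = a·s_k + b·t_k at every step:
  q = 8: r = 13, s = 1 − 8·0 = 1, t = 0 − 8·1 = -8  (check: 421·1 + 51·(-8) = 13)
  q = 3: r = 12, s = 0 − 3·1 = -3, t = 1 − 3·(-8) = 25  (check: 421·(-3) + 51·25 = 12)
  q = 1: r = 1, s = 1 − 1·(-3) = 4, t = -8 − 1·25 = -33  (check: 421·4 + 51·(-33) = 1)
The row with r = 1 (the gcd) gives the Bezout coefficients s = 4, t = -33.
Result: 421 · (4) + 51 · (-33) = 1.

gcd(421, 51) = 1; s = 4, t = -33 (check: 421·4 + 51·(-33) = 1).


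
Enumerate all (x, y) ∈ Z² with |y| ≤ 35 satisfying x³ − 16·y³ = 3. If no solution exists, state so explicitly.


The equation is x³ - 16y³ = 3. For fixed y, x³ = 16·y³ + 3, so a solution requires the RHS to be a perfect cube.
Strategy: iterate y from -35 to 35, compute RHS = 16·y³ + 3, and check whether it is a (positive or negative) perfect cube.
Check small values of y:
  y = 0: RHS = 3 is not a perfect cube.
  y = 1: RHS = 19 is not a perfect cube.
  y = -1: RHS = -13 is not a perfect cube.
  y = 2: RHS = 131 is not a perfect cube.
  y = -2: RHS = -125 = (-5)³ ⇒ x = -5 works.
  y = 3: RHS = 435 is not a perfect cube.
  y = -3: RHS = -429 is not a perfect cube.
Continuing the search up to |y| = 35 finds no further solutions beyond those listed.
Collected solutions: (-5, -2).

Solutions (with |y| ≤ 35): (-5, -2).


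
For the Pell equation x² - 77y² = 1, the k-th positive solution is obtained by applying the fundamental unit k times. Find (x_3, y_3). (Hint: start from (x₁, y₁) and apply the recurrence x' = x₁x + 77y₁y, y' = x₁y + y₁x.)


Step 1: Find the fundamental solution (x₁, y₁) of x² - 77y² = 1.
  Expand √77 as a continued fraction. a₀ = ⌊√77⌋ = 8; iterate m_{k+1} = d_k·a_k − m_k, d_{k+1} = (77 − m_{k+1}²)/d_k, a_{k+1} = ⌊(a₀ + m_{k+1})/d_{k+1}⌋ (starting m₀ = 0, d₀ = 1), with convergents p_k = a_k·p_{k-1} + p_{k-2}, q_k = a_k·q_{k-1} + q_{k-2} (p₋₁ = 1, q₋₁ = 0):
  k = 0: a₀ = 8; p₀/q₀ = 8/1; p₀² − 77·q₀² = 64 − 77 = -13.
  k = 1: m = 8, d = 13, a = ⌊(8 + 8)/13⌋ = 1; p/q = (1·8 + 1)/(1·1 + 0) = 9/1; p² − 77·q² = 81 − 77 = 4.
  k = 2: m = 5, d = 4, a = ⌊(8 + 5)/4⌋ = 3; p/q = (3·9 + 8)/(3·1 + 1) = 35/4; p² − 77·q² = 1225 − 1232 = -7.
  k = 3: m = 7, d = 7, a = ⌊(8 + 7)/7⌋ = 2; p/q = (2·35 + 9)/(2·4 + 1) = 79/9; p² − 77·q² = 6241 − 6237 = 4.
  k = 4: m = 7, d = 4, a = ⌊(8 + 7)/4⌋ = 3; p/q = (3·79 + 35)/(3·9 + 4) = 272/31; p² − 77·q² = 73984 − 73997 = -13.
  k = 5: m = 5, d = 13, a = ⌊(8 + 5)/13⌋ = 1; p/q = (1·272 + 79)/(1·31 + 9) = 351/40; p² − 77·q² = 123201 − 123200 = 1.
  The first convergent with p² − 77·q² = 1 gives the fundamental solution (x₁, y₁) = (351, 40).
Step 2: Apply the recurrence (x_{n+1}, y_{n+1}) = (x₁x_n + 77y₁y_n, x₁y_n + y₁x_n) repeatedly.
  From (x_1, y_1) = (351, 40): x_2 = 351·351 + 77·40·40 = 246401; y_2 = 351·40 + 40·351 = 28080.
  From (x_2, y_2) = (246401, 28080): x_3 = 351·246401 + 77·40·28080 = 172973151; y_3 = 351·28080 + 40·246401 = 19712120.
Step 3: Verify x_3² - 77·y_3² = 29919710966868801 - 29919710966868800 = 1 (should be 1). ✓

(x_1, y_1) = (351, 40); (x_3, y_3) = (172973151, 19712120).


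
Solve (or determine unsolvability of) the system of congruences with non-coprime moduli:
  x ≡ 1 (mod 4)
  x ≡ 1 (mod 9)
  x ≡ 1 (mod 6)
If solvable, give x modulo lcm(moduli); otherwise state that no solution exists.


Moduli 4, 9, 6 are not pairwise coprime, so CRT works modulo lcm(m_i) when all pairwise compatibility conditions hold.
Pairwise compatibility: gcd(m_i, m_j) must divide a_i - a_j for every pair.
Merge one congruence at a time:
  Start: x ≡ 1 (mod 4).
  Combine with x ≡ 1 (mod 9): gcd(4, 9) = 1; 1 - 1 = 0, which IS divisible by 1, so compatible.
    Write x = 1 + 4·t and substitute into x ≡ 1 (mod 9): 4·t ≡ 1 − 1 = 0 (mod 9).
    The inverse of 4 mod 9 is 7 (since 4·7 = 28 = 3·9 + 1), so t ≡ 7·0 = 0 ≡ 0 (mod 9).
    Then x = 1 + 4·0 = 1, valid modulo lcm(4, 9) = 36: x ≡ 1 (mod 36).
  Combine with x ≡ 1 (mod 6): gcd(36, 6) = 6; 1 - 1 = 0, which IS divisible by 6, so compatible.
    Write x = 1 + 36·t and substitute into x ≡ 1 (mod 6): 36·t ≡ 1 − 1 = 0 (mod 6).
    Divide the congruence (and modulus) by g = 6: 6·t ≡ 0 (mod 1).
    Modulo 1 every t works; take t = 0.
    Then x = 1 + 36·0 = 1, valid modulo lcm(36, 6) = 36: x ≡ 1 (mod 36).
Verify: 1 mod 4 = 1, 1 mod 9 = 1, 1 mod 6 = 1.

x ≡ 1 (mod 36).


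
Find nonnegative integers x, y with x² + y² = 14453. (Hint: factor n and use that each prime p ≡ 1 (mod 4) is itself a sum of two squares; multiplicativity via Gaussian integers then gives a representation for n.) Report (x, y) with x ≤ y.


Step 1: Factor n = 14453 = 97 · 149.
Step 2: Check the mod-4 condition on each prime factor: 97 ≡ 1 (mod 4), exponent 1; 149 ≡ 1 (mod 4), exponent 1.
All primes ≡ 3 (mod 4) appear to even exponent (or don't appear), so by the two-squares theorem n IS expressible as a sum of two squares.
Step 3: Build a representation. Here n = 97 · 149 is a product of primes ≡ 1 (mod 4). Each prime p ≡ 1 (mod 4) is itself a sum of two squares; find a² by testing p − a² for a perfect square:
  97: 97 − 1² = 96, 97 − 2² = 93, 97 − 3² = 88, 97 − 4² = 81 = 9² ⇒ 97 = 4² + 9².
  149: 149 − 1² = 148, 149 − 2² = 145, 149 − 3² = 140, 149 − 4² = 133, 149 − 5² = 124, 149 − 6² = 113, 149 − 7² = 100 = 10² ⇒ 149 = 7² + 10².
  Combine using the Brahmagupta–Fibonacci identity (a² + b²)(c² + d²) = (ac − bd)² + (ad + bc)² = (ac + bd)² + (ad − bc)²:
  97 · 149 = 14453: from (4² + 9²)(7² + 10²), take (4·7 − 9·10, 4·10 + 9·7) = (28 − 90, 40 + 63) = (-62, 103); dropping signs (only squares matter) gives (62, 103); check 62² + 103² = 3844 + 10609 = 14453 ✓.
Step 4: Order so x ≤ y and verify: 62² + 103² = 3844 + 10609 = 14453 = n. ✓

n = 14453 = 62² + 103² (one valid representation with x ≤ y).


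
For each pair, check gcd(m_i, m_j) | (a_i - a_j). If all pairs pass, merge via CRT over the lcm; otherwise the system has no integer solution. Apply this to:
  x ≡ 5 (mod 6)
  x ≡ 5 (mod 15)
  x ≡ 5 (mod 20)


Moduli 6, 15, 20 are not pairwise coprime, so CRT works modulo lcm(m_i) when all pairwise compatibility conditions hold.
Pairwise compatibility: gcd(m_i, m_j) must divide a_i - a_j for every pair.
Merge one congruence at a time:
  Start: x ≡ 5 (mod 6).
  Combine with x ≡ 5 (mod 15): gcd(6, 15) = 3; 5 - 5 = 0, which IS divisible by 3, so compatible.
    Write x = 5 + 6·t and substitute into x ≡ 5 (mod 15): 6·t ≡ 5 − 5 = 0 (mod 15).
    Divide the congruence (and modulus) by g = 3: 2·t ≡ 0 (mod 5).
    The inverse of 2 mod 5 is 3 (since 2·3 = 6 = 1·5 + 1), so t ≡ 3·0 = 0 ≡ 0 (mod 5).
    Then x = 5 + 6·0 = 5, valid modulo lcm(6, 15) = 30: x ≡ 5 (mod 30).
  Combine with x ≡ 5 (mod 20): gcd(30, 20) = 10; 5 - 5 = 0, which IS divisible by 10, so compatible.
    Write x = 5 + 30·t and substitute into x ≡ 5 (mod 20): 30·t ≡ 5 − 5 = 0 (mod 20).
    Divide the congruence (and modulus) by g = 10: 3·t ≡ 0 (mod 2).
    Reduce coefficients mod 2: 1·t ≡ 0 (mod 2).
    So t ≡ 0 (mod 2).
    Then x = 5 + 30·0 = 5, valid modulo lcm(30, 20) = 60: x ≡ 5 (mod 60).
Verify: 5 mod 6 = 5, 5 mod 15 = 5, 5 mod 20 = 5.

x ≡ 5 (mod 60).


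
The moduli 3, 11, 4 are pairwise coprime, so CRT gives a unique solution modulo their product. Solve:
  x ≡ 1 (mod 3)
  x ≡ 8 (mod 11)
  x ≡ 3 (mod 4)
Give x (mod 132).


Moduli 3, 11, 4 are pairwise coprime; by CRT there is a unique solution modulo M = 3 · 11 · 4 = 132.
Solve pairwise, accumulating the modulus:
  Start with x ≡ 1 (mod 3).
  Combine with x ≡ 8 (mod 11): since gcd(3, 11) = 1, we get a unique residue mod 33.
    Write x = 1 + 3·t and substitute into x ≡ 8 (mod 11): 3·t ≡ 8 − 1 = 7 (mod 11).
    The inverse of 3 mod 11 is 4 (since 3·4 = 12 = 1·11 + 1), so t ≡ 4·7 = 28 ≡ 6 (mod 11).
    Then x = 1 + 3·6 = 19, valid modulo lcm(3, 11) = 33: x ≡ 19 (mod 33).
  Combine with x ≡ 3 (mod 4): since gcd(33, 4) = 1, we get a unique residue mod 132.
    Write x = 19 + 33·t and substitute into x ≡ 3 (mod 4): 33·t ≡ 3 − 19 = -16 (mod 4).
    Reduce coefficients mod 4: 1·t ≡ 0 (mod 4).
    So t ≡ 0 (mod 4).
    Then x = 19 + 33·0 = 19, valid modulo lcm(33, 4) = 132: x ≡ 19 (mod 132).
Verify: 19 mod 3 = 1 ✓, 19 mod 11 = 8 ✓, 19 mod 4 = 3 ✓.

x ≡ 19 (mod 132).


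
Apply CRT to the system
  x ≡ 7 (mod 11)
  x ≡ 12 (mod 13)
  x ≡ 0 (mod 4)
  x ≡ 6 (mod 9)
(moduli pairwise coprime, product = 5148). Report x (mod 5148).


Product of moduli M = 11 · 13 · 4 · 9 = 5148.
Merge one congruence at a time:
  Start: x ≡ 7 (mod 11).
  Combine with x ≡ 12 (mod 13); new modulus lcm = 143.
    Write x = 7 + 11·t and substitute into x ≡ 12 (mod 13): 11·t ≡ 12 − 7 = 5 (mod 13).
    The inverse of 11 mod 13 is 6 (since 11·6 = 66 = 5·13 + 1), so t ≡ 6·5 = 30 ≡ 4 (mod 13).
    Then x = 7 + 11·4 = 51, valid modulo lcm(11, 13) = 143: x ≡ 51 (mod 143).
  Combine with x ≡ 0 (mod 4); new modulus lcm = 572.
    Write x = 51 + 143·t and substitute into x ≡ 0 (mod 4): 143·t ≡ 0 − 51 = -51 (mod 4).
    Reduce coefficients mod 4: 3·t ≡ 1 (mod 4).
    The inverse of 3 mod 4 is 3 (since 3·3 = 9 = 2·4 + 1), so t ≡ 3·1 = 3 ≡ 3 (mod 4).
    Then x = 51 + 143·3 = 480, valid modulo lcm(143, 4) = 572: x ≡ 480 (mod 572).
  Combine with x ≡ 6 (mod 9); new modulus lcm = 5148.
    Write x = 480 + 572·t and substitute into x ≡ 6 (mod 9): 572·t ≡ 6 − 480 = -474 (mod 9).
    Reduce coefficients mod 9: 5·t ≡ 3 (mod 9).
    The inverse of 5 mod 9 is 2 (since 5·2 = 10 = 1·9 + 1), so t ≡ 2·3 = 6 ≡ 6 (mod 9).
    Then x = 480 + 572·6 = 3912, valid modulo lcm(572, 9) = 5148: x ≡ 3912 (mod 5148).
Verify against each original: 3912 mod 11 = 7, 3912 mod 13 = 12, 3912 mod 4 = 0, 3912 mod 9 = 6.

x ≡ 3912 (mod 5148).


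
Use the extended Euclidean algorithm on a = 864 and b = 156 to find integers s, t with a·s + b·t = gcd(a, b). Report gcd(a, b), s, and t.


Euclidean algorithm on (864, 156) — divide until remainder is 0:
  864 = 5 · 156 + 84
  156 = 1 · 84 + 72
  84 = 1 · 72 + 12
  72 = 6 · 12 + 0
gcd(864, 156) = 12.
Track Bezout coefficients alongside the remainders: start with r₀ = 864 = a·1 + b·0 (s = 1, t = 0) and r₁ = 156 = a·0 + b·1 (s = 0, t = 1); each new remainder r_{k+1} = r_{k-1} − q_k·r_k inherits s_{k+1} = s_{k-1} − q_k·s_k, t_{k+1} = t_{k-1} − q_k·t_k, so r_k = a·s_k + b·t_k at every step:
  q = 5: r = 84, s = 1 − 5·0 = 1, t = 0 − 5·1 = -5  (check: 864·1 + 156·(-5) = 84)
  q = 1: r = 72, s = 0 − 1·1 = -1, t = 1 − 1·(-5) = 6  (check: 864·(-1) + 156·6 = 72)
  q = 1: r = 12, s = 1 − 1·(-1) = 2, t = -5 − 1·6 = -11  (check: 864·2 + 156·(-11) = 12)
The row with r = 12 (the gcd) gives the Bezout coefficients s = 2, t = -11.
Result: 864 · (2) + 156 · (-11) = 12.

gcd(864, 156) = 12; s = 2, t = -11 (check: 864·2 + 156·(-11) = 12).


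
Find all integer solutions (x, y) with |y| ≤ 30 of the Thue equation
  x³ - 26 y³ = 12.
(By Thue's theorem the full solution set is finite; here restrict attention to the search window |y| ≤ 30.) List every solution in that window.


The equation is x³ - 26y³ = 12. For fixed y, x³ = 26·y³ + 12, so a solution requires the RHS to be a perfect cube.
Strategy: iterate y from -30 to 30, compute RHS = 26·y³ + 12, and check whether it is a (positive or negative) perfect cube.
Check small values of y:
  y = 0: RHS = 12 is not a perfect cube.
  y = 1: RHS = 38 is not a perfect cube.
  y = -1: RHS = -14 is not a perfect cube.
  y = 2: RHS = 220 is not a perfect cube.
  y = -2: RHS = -196 is not a perfect cube.
  y = 3: RHS = 714 is not a perfect cube.
  y = -3: RHS = -690 is not a perfect cube.
Continuing the search up to |y| = 30 finds no solutions either.
No (x, y) in the scanned range satisfies the equation.

No integer solutions with |y| ≤ 30.


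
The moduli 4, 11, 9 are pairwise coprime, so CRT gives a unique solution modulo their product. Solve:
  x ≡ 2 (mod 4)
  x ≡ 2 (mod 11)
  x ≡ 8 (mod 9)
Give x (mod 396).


Moduli 4, 11, 9 are pairwise coprime; by CRT there is a unique solution modulo M = 4 · 11 · 9 = 396.
Solve pairwise, accumulating the modulus:
  Start with x ≡ 2 (mod 4).
  Combine with x ≡ 2 (mod 11): since gcd(4, 11) = 1, we get a unique residue mod 44.
    Write x = 2 + 4·t and substitute into x ≡ 2 (mod 11): 4·t ≡ 2 − 2 = 0 (mod 11).
    The inverse of 4 mod 11 is 3 (since 4·3 = 12 = 1·11 + 1), so t ≡ 3·0 = 0 ≡ 0 (mod 11).
    Then x = 2 + 4·0 = 2, valid modulo lcm(4, 11) = 44: x ≡ 2 (mod 44).
  Combine with x ≡ 8 (mod 9): since gcd(44, 9) = 1, we get a unique residue mod 396.
    Write x = 2 + 44·t and substitute into x ≡ 8 (mod 9): 44·t ≡ 8 − 2 = 6 (mod 9).
    Reduce coefficients mod 9: 8·t ≡ 6 (mod 9).
    The inverse of 8 mod 9 is 8 (since 8·8 = 64 = 7·9 + 1), so t ≡ 8·6 = 48 ≡ 3 (mod 9).
    Then x = 2 + 44·3 = 134, valid modulo lcm(44, 9) = 396: x ≡ 134 (mod 396).
Verify: 134 mod 4 = 2 ✓, 134 mod 11 = 2 ✓, 134 mod 9 = 8 ✓.

x ≡ 134 (mod 396).
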